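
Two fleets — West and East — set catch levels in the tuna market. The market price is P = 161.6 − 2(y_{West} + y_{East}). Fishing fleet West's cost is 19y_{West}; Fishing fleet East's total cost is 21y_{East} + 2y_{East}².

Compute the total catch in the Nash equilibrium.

40.6

Fishing fleet West's profit: π = y_{West}(161.6 − 2(y_{West} + y_{East})) − 19y_{West}.
∂π/∂y_{West} = 142.6 − 4y_{West} − 2y_{East} = 0, so y_{West} = 35.65 − 0.5y_{East}.
For East: ∂π/∂y_{East} = 140.6 − 8y_{East} − 2y_{West} = 0 ⇒ y_{East} = 17.575 − 0.25y_{West}.
Substituting the second reaction function into the first: y_{West} = 35.65 − 0.5(17.575 − 0.25y_{West}), which gives 0.875y_{West} = 26.8625 ⇒ y_{West} = 30.7.
Then y_{East} = 17.575 − 0.25·30.7 = 9.9.
Total catch: 30.7 + 9.9 = 40.6.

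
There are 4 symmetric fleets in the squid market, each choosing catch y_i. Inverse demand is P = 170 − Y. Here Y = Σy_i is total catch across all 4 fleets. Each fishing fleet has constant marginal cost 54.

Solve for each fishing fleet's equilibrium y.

A representative fishing fleet's profit is π_i = y_i(170 − Y) − 54y_i, with Y = y_i + Σ_{j≠i} y_j.
First-order condition: 116 − 2y_i − Σ_{j≠i} y_j = 0.
Imposing symmetry (y_j = y for all j) turns Σ_{j≠i} y_j into 3y, so 116 = 5y and y = 23.2.

23.2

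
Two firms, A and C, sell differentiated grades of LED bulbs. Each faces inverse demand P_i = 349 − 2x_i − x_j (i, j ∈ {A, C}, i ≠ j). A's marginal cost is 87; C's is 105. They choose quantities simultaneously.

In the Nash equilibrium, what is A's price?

Firm A's profit: π = x_A(349 − 2x_A − x_C) − 87x_A.
∂π/∂x_A = 262 − 4x_A − x_C = 0 ⇒ x_A = 65.5 − 0.25x_C.
Similarly x_C = 61 − 0.25x_A.
Plugging x_C into A's best response: x_A = 65.5 − 0.25(61 − 0.25x_A) ⇒ 0.9375x_A = 50.25, so x_A = 53.6.
Then x_C = 61 − 0.25·53.6 = 47.6.
P_A = 349 − 2·53.6 − 47.6 = 194.2.

194.2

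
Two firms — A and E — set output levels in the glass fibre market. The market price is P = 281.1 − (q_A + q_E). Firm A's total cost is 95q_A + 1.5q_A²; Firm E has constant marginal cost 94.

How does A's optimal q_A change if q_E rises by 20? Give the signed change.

-4

Firm A's profit: π = q_A(281.1 − (q_A + q_E)) − 95q_A − 1.5q_A².
∂π/∂q_A = 186.1 − 5q_A − q_E = 0, so q_A = 37.22 − 0.2q_E.
The reaction-function slope is −0.2, so a 20-unit rise in q_E moves q_A by −0.2 × 20 = −4. A's best response falls — the actions are strategic substitutes.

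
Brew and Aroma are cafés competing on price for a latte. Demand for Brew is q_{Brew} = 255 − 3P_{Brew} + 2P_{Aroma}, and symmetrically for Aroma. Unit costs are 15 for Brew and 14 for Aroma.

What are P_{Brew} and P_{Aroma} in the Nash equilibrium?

Brew's profit: π = (P_{Brew} − 15)(255 − 3P_{Brew} + 2P_{Aroma}).
∂π/∂P_{Brew} = 300 − 6P_{Brew} + 2P_{Aroma} = 0 ⇒ P_{Brew} = 50 + (1/3)P_{Aroma}.
Similarly P_{Aroma} = 49.5 + (1/3)P_{Brew}.
Substituting the second reaction function into the first: P_{Brew} = 50 + (1/3)(49.5 + (1/3)P_{Brew}), which gives (8/9)P_{Brew} = 66.5 ⇒ P_{Brew} = 74.8125.
Then P_{Aroma} = 49.5 + (1/3)·74.8125 = 74.4375.

74.8125, 74.4375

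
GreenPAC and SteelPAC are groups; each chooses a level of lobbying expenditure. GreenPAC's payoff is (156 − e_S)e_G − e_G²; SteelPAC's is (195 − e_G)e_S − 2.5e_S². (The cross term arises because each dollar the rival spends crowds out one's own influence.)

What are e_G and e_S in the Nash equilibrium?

Expanding GreenPAC's payoff: 156e_G − e_Se_G − e_G².
∂π/∂e_G = 156 − e_S − 2e_G = 0, so e_G = 78 − 0.5e_S.
Likewise for SteelPAC: e_S = 39 − 0.2e_G.
Plugging e_S into GreenPAC's best response: e_G = 78 − 0.5(39 − 0.2e_G) ⇒ 0.9e_G = 58.5, so e_G = 65.
Then e_S = 39 − 0.2·65 = 26.

65, 26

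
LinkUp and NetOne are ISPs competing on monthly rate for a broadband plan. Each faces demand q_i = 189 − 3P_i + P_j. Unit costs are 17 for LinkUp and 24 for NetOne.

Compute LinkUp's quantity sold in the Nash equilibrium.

LinkUp's profit: π = (P_{LinkUp} − 17)(189 − 3P_{LinkUp} + P_{NetOne}).
∂π/∂P_{LinkUp} = 240 − 6P_{LinkUp} + P_{NetOne} = 0 ⇒ P_{LinkUp} = 40 + (1/6)P_{NetOne}.
Similarly P_{NetOne} = 43.5 + (1/6)P_{LinkUp}.
Substituting the second reaction function into the first: P_{LinkUp} = 40 + (1/6)(43.5 + (1/6)P_{LinkUp}), which gives (35/36)P_{LinkUp} = 47.25 ⇒ P_{LinkUp} = 48.6.
Then P_{NetOne} = 43.5 + (1/6)·48.6 = 51.6.
q_{LinkUp} = 189 − 3·48.6 + 51.6 = 94.8.

94.8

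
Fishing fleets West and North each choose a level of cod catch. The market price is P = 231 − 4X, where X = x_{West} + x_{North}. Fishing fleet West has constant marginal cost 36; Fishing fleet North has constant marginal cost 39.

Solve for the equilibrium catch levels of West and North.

16.5, 15.75

Fishing fleet West's profit: π = x_{West}(231 − 4(x_{West} + x_{North})) − 36x_{West}.
∂π/∂x_{West} = 195 − 8x_{West} − 4x_{North} = 0, so x_{West} = 24.375 − 0.5x_{North}.
By the same steps for North: x_{North} = 24 − 0.5x_{West}.
Plugging x_{North} into West's best response: x_{West} = 24.375 − 0.5(24 − 0.5x_{West}) ⇒ 0.75x_{West} = 12.375, so x_{West} = 16.5.
Then x_{North} = 24 − 0.5·16.5 = 15.75.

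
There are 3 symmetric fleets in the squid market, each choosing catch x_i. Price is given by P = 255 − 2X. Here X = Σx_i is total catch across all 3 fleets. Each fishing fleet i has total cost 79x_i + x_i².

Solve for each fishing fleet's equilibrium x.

17.6

A representative fishing fleet's profit is π_i = x_i(255 − 2X) − 79x_i − x_i², with X = x_i + Σ_{j≠i} x_j.
First-order condition: 176 − 6x_i − 2Σ_{j≠i} x_j = 0.
Imposing symmetry (x_j = x for all j) turns Σ_{j≠i} x_j into 2x, so 176 = 10x and x = 17.6.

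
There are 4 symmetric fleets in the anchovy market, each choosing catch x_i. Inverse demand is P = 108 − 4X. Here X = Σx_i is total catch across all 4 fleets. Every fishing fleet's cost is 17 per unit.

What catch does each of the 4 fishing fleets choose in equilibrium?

A representative fishing fleet's profit is π_i = x_i(108 − 4X) − 17x_i, with X = x_i + Σ_{j≠i} x_j.
First-order condition: 91 − 8x_i − 4Σ_{j≠i} x_j = 0.
In a symmetric equilibrium every fishing fleet chooses the same x, so Σ_{j≠i} x_j = 3x. The condition becomes 91 − 20x = 0, giving x = 91/20 = 4.55.

4.55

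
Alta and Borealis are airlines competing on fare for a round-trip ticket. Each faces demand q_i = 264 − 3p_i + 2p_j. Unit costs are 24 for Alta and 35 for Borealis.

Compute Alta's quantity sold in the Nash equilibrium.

186.1875

Alta's profit: π = (p_{Alta} − 24)(264 − 3p_{Alta} + 2p_{Borealis}).
∂π/∂p_{Alta} = 336 − 6p_{Alta} + 2p_{Borealis} = 0 ⇒ p_{Alta} = 56 + (1/3)p_{Borealis}.
Similarly p_{Borealis} = 61.5 + (1/3)p_{Alta}.
Substituting the second reaction function into the first: p_{Alta} = 56 + (1/3)(61.5 + (1/3)p_{Alta}), which gives (8/9)p_{Alta} = 76.5 ⇒ p_{Alta} = 86.0625.
Then p_{Borealis} = 61.5 + (1/3)·86.0625 = 90.1875.
q_{Alta} = 264 − 3·86.0625 + 2·90.1875 = 186.1875.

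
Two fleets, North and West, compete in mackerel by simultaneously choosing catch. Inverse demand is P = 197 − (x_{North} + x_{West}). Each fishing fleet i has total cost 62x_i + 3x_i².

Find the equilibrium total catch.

30

Fishing fleet North's profit: π = x_{North}(197 − (x_{North} + x_{West})) − 62x_{North} − 3x_{North}².
∂π/∂x_{North} = 135 − 8x_{North} − x_{West} = 0, so x_{North} = 16.875 − 0.125x_{West}.
The game is symmetric, so in equilibrium x_{West} = x_{North}: the reaction function gives 1.125x_{North} = 16.875, hence x_{North} = 15.
Total catch: 15 + 15 = 30.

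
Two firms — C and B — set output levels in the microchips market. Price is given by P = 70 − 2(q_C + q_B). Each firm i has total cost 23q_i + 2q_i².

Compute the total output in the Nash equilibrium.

9.4

Firm C's profit: π = q_C(70 − 2(q_C + q_B)) − 23q_C − 2q_C².
∂π/∂q_C = 47 − 8q_C − 2q_B = 0, so q_C = 5.875 − 0.25q_B.
Setting q_C = q_B in the reaction function: q_C = 5.875 − 0.25q_C, so q_C = 5.875 / 1.25 = 4.7.
Total output: 4.7 + 4.7 = 9.4.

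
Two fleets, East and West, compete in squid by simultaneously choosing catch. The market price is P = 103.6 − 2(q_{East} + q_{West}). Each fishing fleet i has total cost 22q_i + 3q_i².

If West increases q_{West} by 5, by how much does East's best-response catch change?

Fishing fleet East's profit: π = q_{East}(103.6 − 2(q_{East} + q_{West})) − 22q_{East} − 3q_{East}².
∂π/∂q_{East} = 81.6 − 10q_{East} − 2q_{West} = 0, so q_{East} = 8.16 − 0.2q_{West}.
The reaction-function slope is −0.2, so a 5-unit rise in q_{West} moves q_{East} by −0.2 × 5 = −1. East's best response falls — the actions are strategic substitutes.

-1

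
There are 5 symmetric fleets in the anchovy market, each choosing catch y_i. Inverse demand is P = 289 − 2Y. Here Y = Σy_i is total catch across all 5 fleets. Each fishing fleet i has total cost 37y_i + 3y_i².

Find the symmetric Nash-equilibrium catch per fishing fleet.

A representative fishing fleet's profit is π_i = y_i(289 − 2Y) − 37y_i − 3y_i², with Y = y_i + Σ_{j≠i} y_j.
First-order condition: 252 − 10y_i − 2Σ_{j≠i} y_j = 0.
Imposing symmetry (y_j = y for all j) turns Σ_{j≠i} y_j into 4y, so 252 = 18y and y = 14.

14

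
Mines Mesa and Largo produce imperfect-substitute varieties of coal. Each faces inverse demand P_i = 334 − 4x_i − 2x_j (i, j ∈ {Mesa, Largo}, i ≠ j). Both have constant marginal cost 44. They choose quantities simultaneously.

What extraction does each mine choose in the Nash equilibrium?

29

Mine Mesa's profit: π = x_{Mesa}(334 − 4x_{Mesa} − 2x_{Largo}) − 44x_{Mesa}.
∂π/∂x_{Mesa} = 290 − 8x_{Mesa} − 2x_{Largo} = 0 ⇒ x_{Mesa} = 36.25 − 0.25x_{Largo}.
Setting x_{Mesa} = x_{Largo} in the reaction function: x_{Mesa} = 36.25 − 0.25x_{Mesa}, so x_{Mesa} = 36.25 / 1.25 = 29.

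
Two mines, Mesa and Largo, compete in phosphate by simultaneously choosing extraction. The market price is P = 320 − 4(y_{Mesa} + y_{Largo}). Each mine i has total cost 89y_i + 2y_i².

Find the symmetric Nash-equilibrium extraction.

14.4375

Mine Mesa's profit: π = y_{Mesa}(320 − 4(y_{Mesa} + y_{Largo})) − 89y_{Mesa} − 2y_{Mesa}².
∂π/∂y_{Mesa} = 231 − 12y_{Mesa} − 4y_{Largo} = 0, so y_{Mesa} = 19.25 − (1/3)y_{Largo}.
The game is symmetric, so in equilibrium y_{Largo} = y_{Mesa}: the reaction function gives (4/3)y_{Mesa} = 19.25, hence y_{Mesa} = 14.4375.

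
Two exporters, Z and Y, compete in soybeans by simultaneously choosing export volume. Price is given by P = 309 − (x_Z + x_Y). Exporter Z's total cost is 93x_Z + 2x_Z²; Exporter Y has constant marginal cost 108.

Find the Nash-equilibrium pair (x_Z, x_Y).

Exporter Z's profit: π = x_Z(309 − (x_Z + x_Y)) − 93x_Z − 2x_Z².
∂π/∂x_Z = 216 − 6x_Z − x_Y = 0, so x_Z = 36 − (1/6)x_Y.
For Y: ∂π/∂x_Y = 201 − 2x_Y − x_Z = 0 ⇒ x_Y = 100.5 − 0.5x_Z.
Substituting the second reaction function into the first: x_Z = 36 − (1/6)(100.5 − 0.5x_Z), which gives (11/12)x_Z = 19.25 ⇒ x_Z = 21.
Then x_Y = 100.5 − 0.5·21 = 90.

21, 90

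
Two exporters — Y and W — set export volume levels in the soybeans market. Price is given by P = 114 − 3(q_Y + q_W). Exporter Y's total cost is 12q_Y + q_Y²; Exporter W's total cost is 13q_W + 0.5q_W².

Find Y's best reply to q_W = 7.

Exporter Y's profit: π = q_Y(114 − 3(q_Y + q_W)) − 12q_Y − q_Y².
∂π/∂q_Y = 102 − 8q_Y − 3q_W = 0, so q_Y = 12.75 − 0.375q_W.
At q_W = 7: q_Y = 12.75 − 0.375·7 = 10.125.

10.125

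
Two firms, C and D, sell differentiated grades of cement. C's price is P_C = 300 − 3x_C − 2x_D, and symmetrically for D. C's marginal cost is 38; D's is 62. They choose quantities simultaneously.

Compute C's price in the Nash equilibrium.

Firm C's profit: π = x_C(300 − 3x_C − 2x_D) − 38x_C.
∂π/∂x_C = 262 − 6x_C − 2x_D = 0 ⇒ x_C = 131/3 − (1/3)x_D.
Similarly x_D = 119/3 − (1/3)x_C.
Solving the two reaction functions simultaneously: (1 − (−1/3)(−1/3))x_C = 131/3 − (1/3)·(119/3), so (8/9)x_C = 274/9 and x_C = 34.25.
Then x_D = 119/3 − (1/3)·34.25 = 28.25.
P_C = 300 − 3·34.25 − 2·28.25 = 140.75.

140.75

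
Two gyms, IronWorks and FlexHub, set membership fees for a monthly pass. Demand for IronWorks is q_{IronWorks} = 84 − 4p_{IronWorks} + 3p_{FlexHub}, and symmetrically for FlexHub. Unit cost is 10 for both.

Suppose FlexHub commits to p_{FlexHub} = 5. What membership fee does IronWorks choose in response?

17.375

IronWorks's profit: π = (p_{IronWorks} − 10)(84 − 4p_{IronWorks} + 3p_{FlexHub}).
∂π/∂p_{IronWorks} = 124 − 8p_{IronWorks} + 3p_{FlexHub} = 0 ⇒ p_{IronWorks} = 15.5 + 0.375p_{FlexHub}.
At p_{FlexHub} = 5: p_{IronWorks} = 15.5 + 0.375·5 = 17.375.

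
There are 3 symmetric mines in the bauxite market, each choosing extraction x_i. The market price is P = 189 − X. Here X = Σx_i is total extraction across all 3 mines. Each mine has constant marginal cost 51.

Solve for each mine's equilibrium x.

34.5

A representative mine's profit is π_i = x_i(189 − X) − 51x_i, with X = x_i + Σ_{j≠i} x_j.
First-order condition: 138 − 2x_i − Σ_{j≠i} x_j = 0.
In a symmetric equilibrium every mine chooses the same x, so Σ_{j≠i} x_j = 2x. The condition becomes 138 − 4x = 0, giving x = 138/4 = 34.5.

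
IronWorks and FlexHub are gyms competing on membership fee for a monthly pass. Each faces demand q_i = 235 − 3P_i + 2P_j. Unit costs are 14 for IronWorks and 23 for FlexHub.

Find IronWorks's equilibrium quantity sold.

IronWorks's profit: π = (P_{IronWorks} − 14)(235 − 3P_{IronWorks} + 2P_{FlexHub}).
∂π/∂P_{IronWorks} = 277 − 6P_{IronWorks} + 2P_{FlexHub} = 0 ⇒ P_{IronWorks} = 277/6 + (1/3)P_{FlexHub}.
Similarly P_{FlexHub} = 152/3 + (1/3)P_{IronWorks}.
Substituting the second reaction function into the first: P_{IronWorks} = 277/6 + (1/3)(152/3 + (1/3)P_{IronWorks}), which gives (8/9)P_{IronWorks} = 1135/18 ⇒ P_{IronWorks} = 70.9375.
Then P_{FlexHub} = 152/3 + (1/3)·70.9375 = 74.3125.
q_{IronWorks} = 235 − 3·70.9375 + 2·74.3125 = 170.8125.

170.8125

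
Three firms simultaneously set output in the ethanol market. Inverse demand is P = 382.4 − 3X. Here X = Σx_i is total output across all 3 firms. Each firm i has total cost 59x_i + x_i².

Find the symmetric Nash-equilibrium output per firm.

23.1

A representative firm's profit is π_i = x_i(382.4 − 3X) − 59x_i − x_i², with X = x_i + Σ_{j≠i} x_j.
First-order condition: 323.4 − 8x_i − 3Σ_{j≠i} x_j = 0.
Imposing symmetry (x_j = x for all j) turns Σ_{j≠i} x_j into 2x, so 323.4 = 14x and x = 23.1.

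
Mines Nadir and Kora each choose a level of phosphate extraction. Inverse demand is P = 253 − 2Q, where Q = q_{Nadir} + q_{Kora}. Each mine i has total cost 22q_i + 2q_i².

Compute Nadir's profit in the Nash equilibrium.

2134.44

Mine Nadir's profit: π = q_{Nadir}(253 − 2(q_{Nadir} + q_{Kora})) − 22q_{Nadir} − 2q_{Nadir}².
∂π/∂q_{Nadir} = 231 − 8q_{Nadir} − 2q_{Kora} = 0, so q_{Nadir} = 28.875 − 0.25q_{Kora}.
The game is symmetric, so in equilibrium q_{Kora} = q_{Nadir}: the reaction function gives 1.25q_{Nadir} = 28.875, hence q_{Nadir} = 23.1.
Price P = 253 − 2·46.2 = 160.6.
Nadir's profit: (160.6 − 22)·23.1 − 2(23.1)² = 2134.44.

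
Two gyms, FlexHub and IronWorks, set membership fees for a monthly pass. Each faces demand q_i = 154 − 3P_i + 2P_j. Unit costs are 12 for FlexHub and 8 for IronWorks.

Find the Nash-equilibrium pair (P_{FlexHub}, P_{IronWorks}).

46.75, 45.25

FlexHub's profit: π = (P_{FlexHub} − 12)(154 − 3P_{FlexHub} + 2P_{IronWorks}).
∂π/∂P_{FlexHub} = 190 − 6P_{FlexHub} + 2P_{IronWorks} = 0 ⇒ P_{FlexHub} = 95/3 + (1/3)P_{IronWorks}.
Similarly P_{IronWorks} = 89/3 + (1/3)P_{FlexHub}.
Plugging P_{IronWorks} into FlexHub's best response: P_{FlexHub} = 95/3 + (1/3)(89/3 + (1/3)P_{FlexHub}) ⇒ (8/9)P_{FlexHub} = 374/9, so P_{FlexHub} = 46.75.
Then P_{IronWorks} = 89/3 + (1/3)·46.75 = 45.25.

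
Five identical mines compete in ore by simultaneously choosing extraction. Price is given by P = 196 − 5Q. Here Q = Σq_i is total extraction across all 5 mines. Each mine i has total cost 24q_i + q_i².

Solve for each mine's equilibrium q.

5.375

A representative mine's profit is π_i = q_i(196 − 5Q) − 24q_i − q_i², with Q = q_i + Σ_{j≠i} q_j.
First-order condition: 172 − 12q_i − 5Σ_{j≠i} q_j = 0.
In a symmetric equilibrium every mine chooses the same q, so Σ_{j≠i} q_j = 4q. The condition becomes 172 − 32q = 0, giving q = 172/32 = 5.375.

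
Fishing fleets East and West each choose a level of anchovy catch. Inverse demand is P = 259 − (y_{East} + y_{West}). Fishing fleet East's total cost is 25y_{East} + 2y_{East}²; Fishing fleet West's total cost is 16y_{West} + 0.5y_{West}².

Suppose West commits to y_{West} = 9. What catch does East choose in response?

37.5

Fishing fleet East's profit: π = y_{East}(259 − (y_{East} + y_{West})) − 25y_{East} − 2y_{East}².
∂π/∂y_{East} = 234 − 6y_{East} − y_{West} = 0, so y_{East} = 39 − (1/6)y_{West}.
At y_{West} = 9: y_{East} = 39 − (1/6)·9 = 37.5.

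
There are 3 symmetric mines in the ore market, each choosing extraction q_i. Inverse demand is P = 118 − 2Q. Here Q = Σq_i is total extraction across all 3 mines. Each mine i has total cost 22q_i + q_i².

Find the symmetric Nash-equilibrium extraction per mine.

9.6

A representative mine's profit is π_i = q_i(118 − 2Q) − 22q_i − q_i², with Q = q_i + Σ_{j≠i} q_j.
First-order condition: 96 − 6q_i − 2Σ_{j≠i} q_j = 0.
In a symmetric equilibrium every mine chooses the same q, so Σ_{j≠i} q_j = 2q. The condition becomes 96 − 10q = 0, giving q = 96/10 = 9.6.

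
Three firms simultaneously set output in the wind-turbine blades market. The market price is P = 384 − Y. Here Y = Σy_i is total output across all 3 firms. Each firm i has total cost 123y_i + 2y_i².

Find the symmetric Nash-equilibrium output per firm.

32.625

A representative firm's profit is π_i = y_i(384 − Y) − 123y_i − 2y_i², with Y = y_i + Σ_{j≠i} y_j.
First-order condition: 261 − 6y_i − Σ_{j≠i} y_j = 0.
Imposing symmetry (y_j = y for all j) turns Σ_{j≠i} y_j into 2y, so 261 = 8y and y = 32.625.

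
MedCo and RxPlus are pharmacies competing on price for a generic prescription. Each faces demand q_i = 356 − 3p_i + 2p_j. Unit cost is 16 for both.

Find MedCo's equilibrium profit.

MedCo's profit: π = (p_{MedCo} − 16)(356 − 3p_{MedCo} + 2p_{RxPlus}).
∂π/∂p_{MedCo} = 404 − 6p_{MedCo} + 2p_{RxPlus} = 0 ⇒ p_{MedCo} = 202/3 + (1/3)p_{RxPlus}.
The game is symmetric, so in equilibrium p_{RxPlus} = p_{MedCo}: the reaction function gives (2/3)p_{MedCo} = 202/3, hence p_{MedCo} = 101.
q_{MedCo} = 356 − 3·101 + 2·101 = 255.
Profit = (101 − 16)·255 = 21675.

21675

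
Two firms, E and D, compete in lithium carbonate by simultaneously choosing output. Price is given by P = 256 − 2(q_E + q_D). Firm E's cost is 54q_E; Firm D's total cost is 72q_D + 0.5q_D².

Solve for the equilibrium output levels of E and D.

Firm E's profit: π = q_E(256 − 2(q_E + q_D)) − 54q_E.
∂π/∂q_E = 202 − 4q_E − 2q_D = 0, so q_E = 50.5 − 0.5q_D.
For D: ∂π/∂q_D = 184 − 5q_D − 2q_E = 0 ⇒ q_D = 36.8 − 0.4q_E.
Solving the two reaction functions simultaneously: (1 − (−0.5)(−0.4))q_E = 50.5 − 0.5·36.8, so 0.8q_E = 32.1 and q_E = 40.125.
Then q_D = 36.8 − 0.4·40.125 = 20.75.

40.125, 20.75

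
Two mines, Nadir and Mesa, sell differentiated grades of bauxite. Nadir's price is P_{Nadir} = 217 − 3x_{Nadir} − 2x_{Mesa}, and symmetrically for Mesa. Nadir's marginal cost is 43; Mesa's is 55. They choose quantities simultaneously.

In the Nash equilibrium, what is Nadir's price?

110.5

Mine Nadir's profit: π = x_{Nadir}(217 − 3x_{Nadir} − 2x_{Mesa}) − 43x_{Nadir}.
∂π/∂x_{Nadir} = 174 − 6x_{Nadir} − 2x_{Mesa} = 0 ⇒ x_{Nadir} = 29 − (1/3)x_{Mesa}.
Similarly x_{Mesa} = 27 − (1/3)x_{Nadir}.
Plugging x_{Mesa} into Nadir's best response: x_{Nadir} = 29 − (1/3)(27 − (1/3)x_{Nadir}) ⇒ (8/9)x_{Nadir} = 20, so x_{Nadir} = 22.5.
Then x_{Mesa} = 27 − (1/3)·22.5 = 19.5.
P_{Nadir} = 217 − 3·22.5 − 2·19.5 = 110.5.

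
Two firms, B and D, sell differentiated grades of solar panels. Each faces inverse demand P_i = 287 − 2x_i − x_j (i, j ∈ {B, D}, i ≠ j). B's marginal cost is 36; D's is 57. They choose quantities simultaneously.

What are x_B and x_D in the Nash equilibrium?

51.6, 44.6

Firm B's profit: π = x_B(287 − 2x_B − x_D) − 36x_B.
∂π/∂x_B = 251 − 4x_B − x_D = 0 ⇒ x_B = 62.75 − 0.25x_D.
Similarly x_D = 57.5 − 0.25x_B.
Solving the two reaction functions simultaneously: (1 − (−0.25)(−0.25))x_B = 62.75 − 0.25·57.5, so 0.9375x_B = 48.375 and x_B = 51.6.
Then x_D = 57.5 − 0.25·51.6 = 44.6.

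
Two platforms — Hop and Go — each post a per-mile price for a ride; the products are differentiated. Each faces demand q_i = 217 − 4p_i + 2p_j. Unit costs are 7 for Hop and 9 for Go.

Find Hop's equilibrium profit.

Hop's profit: π = (p_{Hop} − 7)(217 − 4p_{Hop} + 2p_{Go}).
∂π/∂p_{Hop} = 245 − 8p_{Hop} + 2p_{Go} = 0 ⇒ p_{Hop} = 30.625 + 0.25p_{Go}.
Similarly p_{Go} = 31.625 + 0.25p_{Hop}.
Plugging p_{Go} into Hop's best response: p_{Hop} = 30.625 + 0.25(31.625 + 0.25p_{Hop}) ⇒ 0.9375p_{Hop} = 1233/32, so p_{Hop} = 41.1.
Then p_{Go} = 31.625 + 0.25·41.1 = 41.9.
q_{Hop} = 217 − 4·41.1 + 2·41.9 = 136.4.
Profit = (41.1 − 7)·136.4 = 4651.24.

4651.24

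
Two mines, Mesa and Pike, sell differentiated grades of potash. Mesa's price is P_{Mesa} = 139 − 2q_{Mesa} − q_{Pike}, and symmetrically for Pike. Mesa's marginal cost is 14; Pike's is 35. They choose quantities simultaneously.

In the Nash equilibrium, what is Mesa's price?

Mine Mesa's profit: π = q_{Mesa}(139 − 2q_{Mesa} − q_{Pike}) − 14q_{Mesa}.
∂π/∂q_{Mesa} = 125 − 4q_{Mesa} − q_{Pike} = 0 ⇒ q_{Mesa} = 31.25 − 0.25q_{Pike}.
Similarly q_{Pike} = 26 − 0.25q_{Mesa}.
Substituting the second reaction function into the first: q_{Mesa} = 31.25 − 0.25(26 − 0.25q_{Mesa}), which gives 0.9375q_{Mesa} = 24.75 ⇒ q_{Mesa} = 26.4.
Then q_{Pike} = 26 − 0.25·26.4 = 19.4.
P_{Mesa} = 139 − 2·26.4 − 19.4 = 66.8.

66.8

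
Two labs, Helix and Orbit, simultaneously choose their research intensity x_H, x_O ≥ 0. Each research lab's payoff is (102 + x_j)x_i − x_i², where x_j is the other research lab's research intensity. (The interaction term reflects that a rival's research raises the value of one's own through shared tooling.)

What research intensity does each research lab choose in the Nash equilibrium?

Helix's payoff is (102 + x_O)x_H − x_H².
∂π/∂x_H = 102 + x_O − 2x_H = 0, so x_H = 51 + 0.5x_O.
The game is symmetric, so in equilibrium x_O = x_H: the reaction function gives 0.5x_H = 51, hence x_H = 102.

102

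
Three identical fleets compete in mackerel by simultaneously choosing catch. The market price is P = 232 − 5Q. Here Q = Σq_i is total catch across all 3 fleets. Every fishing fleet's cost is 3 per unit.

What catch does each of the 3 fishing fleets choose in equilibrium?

11.45

A representative fishing fleet's profit is π_i = q_i(232 − 5Q) − 3q_i, with Q = q_i + Σ_{j≠i} q_j.
First-order condition: 229 − 10q_i − 5Σ_{j≠i} q_j = 0.
With identical fishing fleets, set every q_j = q: then 229 − 10q − 10q = 0, i.e. q = 229/20 = 11.45.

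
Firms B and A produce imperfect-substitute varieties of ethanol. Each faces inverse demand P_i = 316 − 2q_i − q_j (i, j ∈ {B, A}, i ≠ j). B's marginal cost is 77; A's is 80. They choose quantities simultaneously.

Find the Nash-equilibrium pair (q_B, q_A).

Firm B's profit: π = q_B(316 − 2q_B − q_A) − 77q_B.
∂π/∂q_B = 239 − 4q_B − q_A = 0 ⇒ q_B = 59.75 − 0.25q_A.
Similarly q_A = 59 − 0.25q_B.
Solving the two reaction functions simultaneously: (1 − (−0.25)(−0.25))q_B = 59.75 − 0.25·59, so 0.9375q_B = 45 and q_B = 48.
Then q_A = 59 − 0.25·48 = 47.

48, 47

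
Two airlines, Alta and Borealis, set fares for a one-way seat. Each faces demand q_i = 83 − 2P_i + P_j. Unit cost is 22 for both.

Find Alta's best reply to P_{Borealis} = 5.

33

Alta's profit: π = (P_{Alta} − 22)(83 − 2P_{Alta} + P_{Borealis}).
∂π/∂P_{Alta} = 127 − 4P_{Alta} + P_{Borealis} = 0 ⇒ P_{Alta} = 31.75 + 0.25P_{Borealis}.
At P_{Borealis} = 5: P_{Alta} = 31.75 + 0.25·5 = 33.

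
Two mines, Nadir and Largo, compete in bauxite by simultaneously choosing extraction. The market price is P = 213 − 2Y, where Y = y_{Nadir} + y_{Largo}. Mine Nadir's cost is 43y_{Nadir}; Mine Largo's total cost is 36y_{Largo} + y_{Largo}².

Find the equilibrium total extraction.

51.7

Mine Nadir's profit: π = y_{Nadir}(213 − 2(y_{Nadir} + y_{Largo})) − 43y_{Nadir}.
∂π/∂y_{Nadir} = 170 − 4y_{Nadir} − 2y_{Largo} = 0, so y_{Nadir} = 42.5 − 0.5y_{Largo}.
For Largo: ∂π/∂y_{Largo} = 177 − 6y_{Largo} − 2y_{Nadir} = 0 ⇒ y_{Largo} = 29.5 − (1/3)y_{Nadir}.
Solving the two reaction functions simultaneously: (1 − (−0.5)(−1/3))y_{Nadir} = 42.5 − 0.5·29.5, so (5/6)y_{Nadir} = 27.75 and y_{Nadir} = 33.3.
Then y_{Largo} = 29.5 − (1/3)·33.3 = 18.4.
Total extraction: 33.3 + 18.4 = 51.7.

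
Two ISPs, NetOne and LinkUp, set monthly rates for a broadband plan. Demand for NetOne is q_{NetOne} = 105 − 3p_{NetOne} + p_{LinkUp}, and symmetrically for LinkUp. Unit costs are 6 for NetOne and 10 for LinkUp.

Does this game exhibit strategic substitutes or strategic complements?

strategic complements

NetOne's profit: π = (p_{NetOne} − 6)(105 − 3p_{NetOne} + p_{LinkUp}).
∂π/∂p_{NetOne} = 123 − 6p_{NetOne} + p_{LinkUp} = 0 ⇒ p_{NetOne} = 20.5 + (1/6)p_{LinkUp}.
The best-response slope dp_{NetOne}/dp_{LinkUp} = 1/6 > 0: the reaction function is upward-sloping, so the choices are strategic complements.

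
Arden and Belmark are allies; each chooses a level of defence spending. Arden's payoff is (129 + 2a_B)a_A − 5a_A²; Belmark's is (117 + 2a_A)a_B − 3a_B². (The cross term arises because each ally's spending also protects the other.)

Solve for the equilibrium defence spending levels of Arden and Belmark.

18, 25.5

Expanding Arden's payoff: 129a_A + 2a_Ba_A − 5a_A².
∂π/∂a_A = 129 + 2a_B − 10a_A = 0, so a_A = 12.9 + 0.2a_B.
Likewise for Belmark: a_B = 19.5 + (1/3)a_A.
Solving the two reaction functions simultaneously: (1 − (0.2)(1/3))a_A = 12.9 + 0.2·19.5, so (14/15)a_A = 16.8 and a_A = 18.
Then a_B = 19.5 + (1/3)·18 = 25.5.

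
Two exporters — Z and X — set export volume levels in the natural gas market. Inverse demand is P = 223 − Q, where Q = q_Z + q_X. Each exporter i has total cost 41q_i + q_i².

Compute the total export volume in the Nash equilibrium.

Exporter Z's profit: π = q_Z(223 − (q_Z + q_X)) − 41q_Z − q_Z².
∂π/∂q_Z = 182 − 4q_Z − q_X = 0, so q_Z = 45.5 − 0.25q_X.
By symmetry q_X = q_Z; substituting into the reaction function, 1.25q_Z = 45.5 and q_Z = 36.4.
Total export volume: 36.4 + 36.4 = 72.8.

72.8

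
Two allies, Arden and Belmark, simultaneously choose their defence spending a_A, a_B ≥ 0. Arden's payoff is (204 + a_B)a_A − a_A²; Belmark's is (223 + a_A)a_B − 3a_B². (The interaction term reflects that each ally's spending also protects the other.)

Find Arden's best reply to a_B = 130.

Expanding Arden's payoff: 204a_A + a_Ba_A − a_A².
∂π/∂a_A = 204 + a_B − 2a_A = 0, so a_A = 102 + 0.5a_B.
At a_B = 130: a_A = 102 + 0.5·130 = 167.

167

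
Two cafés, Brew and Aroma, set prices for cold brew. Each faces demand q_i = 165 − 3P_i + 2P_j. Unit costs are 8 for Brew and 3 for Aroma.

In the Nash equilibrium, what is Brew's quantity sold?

114.9375

Brew's profit: π = (P_{Brew} − 8)(165 − 3P_{Brew} + 2P_{Aroma}).
∂π/∂P_{Brew} = 189 − 6P_{Brew} + 2P_{Aroma} = 0 ⇒ P_{Brew} = 31.5 + (1/3)P_{Aroma}.
Similarly P_{Aroma} = 29 + (1/3)P_{Brew}.
Plugging P_{Aroma} into Brew's best response: P_{Brew} = 31.5 + (1/3)(29 + (1/3)P_{Brew}) ⇒ (8/9)P_{Brew} = 247/6, so P_{Brew} = 46.3125.
Then P_{Aroma} = 29 + (1/3)·46.3125 = 44.4375.
q_{Brew} = 165 − 3·46.3125 + 2·44.4375 = 114.9375.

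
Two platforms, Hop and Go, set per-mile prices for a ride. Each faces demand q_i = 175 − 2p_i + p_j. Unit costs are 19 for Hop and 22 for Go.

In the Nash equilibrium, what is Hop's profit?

Hop's profit: π = (p_{Hop} − 19)(175 − 2p_{Hop} + p_{Go}).
∂π/∂p_{Hop} = 213 − 4p_{Hop} + p_{Go} = 0 ⇒ p_{Hop} = 53.25 + 0.25p_{Go}.
Similarly p_{Go} = 54.75 + 0.25p_{Hop}.
Solving the two reaction functions simultaneously: (1 − (0.25)(0.25))p_{Hop} = 53.25 + 0.25·54.75, so 0.9375p_{Hop} = 66.9375 and p_{Hop} = 71.4.
Then p_{Go} = 54.75 + 0.25·71.4 = 72.6.
q_{Hop} = 175 − 2·71.4 + 72.6 = 104.8.
Profit = (71.4 − 19)·104.8 = 5491.52.

5491.52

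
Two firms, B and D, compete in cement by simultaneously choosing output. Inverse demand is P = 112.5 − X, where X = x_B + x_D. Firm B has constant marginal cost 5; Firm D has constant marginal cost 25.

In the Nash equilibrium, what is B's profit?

1806.25

Firm B's profit: π = x_B(112.5 − (x_B + x_D)) − 5x_B.
∂π/∂x_B = 107.5 − 2x_B − x_D = 0, so x_B = 53.75 − 0.5x_D.
By the same steps for D: x_D = 43.75 − 0.5x_B.
Substituting the second reaction function into the first: x_B = 53.75 − 0.5(43.75 − 0.5x_B), which gives 0.75x_B = 31.875 ⇒ x_B = 42.5.
Then x_D = 43.75 − 0.5·42.5 = 22.5.
Price P = 112.5 − 65 = 47.5.
B's profit: (47.5 − 5)·42.5 = 1806.25.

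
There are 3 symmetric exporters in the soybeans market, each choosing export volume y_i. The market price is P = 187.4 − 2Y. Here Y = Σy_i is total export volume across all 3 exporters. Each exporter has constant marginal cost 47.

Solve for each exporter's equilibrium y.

A representative exporter's profit is π_i = y_i(187.4 − 2Y) − 47y_i, with Y = y_i + Σ_{j≠i} y_j.
First-order condition: 140.4 − 4y_i − 2Σ_{j≠i} y_j = 0.
In a symmetric equilibrium every exporter chooses the same y, so Σ_{j≠i} y_j = 2y. The condition becomes 140.4 − 8y = 0, giving y = 140.4/8 = 17.55.

17.55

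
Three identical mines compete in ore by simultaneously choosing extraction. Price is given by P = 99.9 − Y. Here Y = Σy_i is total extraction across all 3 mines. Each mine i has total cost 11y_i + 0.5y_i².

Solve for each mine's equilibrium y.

17.78

A representative mine's profit is π_i = y_i(99.9 − Y) − 11y_i − 0.5y_i², with Y = y_i + Σ_{j≠i} y_j.
First-order condition: 88.9 − 3y_i − Σ_{j≠i} y_j = 0.
Imposing symmetry (y_j = y for all j) turns Σ_{j≠i} y_j into 2y, so 88.9 = 5y and y = 17.78.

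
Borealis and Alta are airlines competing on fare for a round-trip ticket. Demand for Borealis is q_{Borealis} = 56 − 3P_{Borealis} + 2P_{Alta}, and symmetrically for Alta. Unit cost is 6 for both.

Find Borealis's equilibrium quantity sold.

37.5

Borealis's profit: π = (P_{Borealis} − 6)(56 − 3P_{Borealis} + 2P_{Alta}).
∂π/∂P_{Borealis} = 74 − 6P_{Borealis} + 2P_{Alta} = 0 ⇒ P_{Borealis} = 37/3 + (1/3)P_{Alta}.
Setting P_{Borealis} = P_{Alta} in the reaction function: P_{Borealis} = 37/3 + (1/3)P_{Borealis}, so P_{Borealis} = (37/3) / (2/3) = 18.5.
q_{Borealis} = 56 − 3·18.5 + 2·18.5 = 37.5.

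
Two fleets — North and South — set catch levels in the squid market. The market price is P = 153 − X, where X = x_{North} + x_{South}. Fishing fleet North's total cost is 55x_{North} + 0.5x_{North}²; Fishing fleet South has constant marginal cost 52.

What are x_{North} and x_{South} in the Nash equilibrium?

Fishing fleet North's profit: π = x_{North}(153 − (x_{North} + x_{South})) − 55x_{North} − 0.5x_{North}².
∂π/∂x_{North} = 98 − 3x_{North} − x_{South} = 0, so x_{North} = 98/3 − (1/3)x_{South}.
For South: ∂π/∂x_{South} = 101 − 2x_{South} − x_{North} = 0 ⇒ x_{South} = 50.5 − 0.5x_{North}.
Solving the two reaction functions simultaneously: (1 − (−1/3)(−0.5))x_{North} = 98/3 − (1/3)·50.5, so (5/6)x_{North} = 95/6 and x_{North} = 19.
Then x_{South} = 50.5 − 0.5·19 = 41.

19, 41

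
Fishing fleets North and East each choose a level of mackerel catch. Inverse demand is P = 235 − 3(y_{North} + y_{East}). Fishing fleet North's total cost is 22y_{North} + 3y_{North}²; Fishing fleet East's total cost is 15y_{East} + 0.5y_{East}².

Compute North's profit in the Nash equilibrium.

736.5984

Fishing fleet North's profit: π = y_{North}(235 − 3(y_{North} + y_{East})) − 22y_{North} − 3y_{North}².
∂π/∂y_{North} = 213 − 12y_{North} − 3y_{East} = 0, so y_{North} = 17.75 − 0.25y_{East}.
For East: ∂π/∂y_{East} = 220 − 7y_{East} − 3y_{North} = 0 ⇒ y_{East} = 220/7 − (3/7)y_{North}.
Substituting the second reaction function into the first: y_{North} = 17.75 − 0.25(220/7 − (3/7)y_{North}), which gives (25/28)y_{North} = 277/28 ⇒ y_{North} = 11.08.
Then y_{East} = 220/7 − (3/7)·11.08 = 26.68.
Price P = 235 − 3·37.76 = 121.72.
North's profit: (121.72 − 22)·11.08 − 3(11.08)² = 736.5984.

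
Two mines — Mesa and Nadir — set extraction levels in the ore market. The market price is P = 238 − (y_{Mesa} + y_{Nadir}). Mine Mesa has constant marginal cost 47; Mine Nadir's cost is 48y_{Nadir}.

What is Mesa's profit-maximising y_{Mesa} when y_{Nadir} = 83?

Mine Mesa's profit: π = y_{Mesa}(238 − (y_{Mesa} + y_{Nadir})) − 47y_{Mesa}.
∂π/∂y_{Mesa} = 191 − 2y_{Mesa} − y_{Nadir} = 0, so y_{Mesa} = 95.5 − 0.5y_{Nadir}.
At y_{Nadir} = 83: y_{Mesa} = 95.5 − 0.5·83 = 54.

54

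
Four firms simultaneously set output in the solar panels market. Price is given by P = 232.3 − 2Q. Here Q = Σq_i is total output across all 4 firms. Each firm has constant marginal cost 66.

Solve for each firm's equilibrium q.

A representative firm's profit is π_i = q_i(232.3 − 2Q) − 66q_i, with Q = q_i + Σ_{j≠i} q_j.
First-order condition: 166.3 − 4q_i − 2Σ_{j≠i} q_j = 0.
Imposing symmetry (q_j = q for all j) turns Σ_{j≠i} q_j into 3q, so 166.3 = 10q and q = 16.63.

16.63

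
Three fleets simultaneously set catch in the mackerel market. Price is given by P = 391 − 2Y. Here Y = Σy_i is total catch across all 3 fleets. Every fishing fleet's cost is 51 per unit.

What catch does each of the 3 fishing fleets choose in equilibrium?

42.5

A representative fishing fleet's profit is π_i = y_i(391 − 2Y) − 51y_i, with Y = y_i + Σ_{j≠i} y_j.
First-order condition: 340 − 4y_i − 2Σ_{j≠i} y_j = 0.
In a symmetric equilibrium every fishing fleet chooses the same y, so Σ_{j≠i} y_j = 2y. The condition becomes 340 − 8y = 0, giving y = 340/8 = 42.5.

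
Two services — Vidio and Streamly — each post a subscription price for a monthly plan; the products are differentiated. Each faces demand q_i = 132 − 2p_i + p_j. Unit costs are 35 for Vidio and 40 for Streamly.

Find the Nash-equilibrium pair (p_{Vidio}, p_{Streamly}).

Vidio's profit: π = (p_{Vidio} − 35)(132 − 2p_{Vidio} + p_{Streamly}).
∂π/∂p_{Vidio} = 202 − 4p_{Vidio} + p_{Streamly} = 0 ⇒ p_{Vidio} = 50.5 + 0.25p_{Streamly}.
Similarly p_{Streamly} = 53 + 0.25p_{Vidio}.
Plugging p_{Streamly} into Vidio's best response: p_{Vidio} = 50.5 + 0.25(53 + 0.25p_{Vidio}) ⇒ 0.9375p_{Vidio} = 63.75, so p_{Vidio} = 68.
Then p_{Streamly} = 53 + 0.25·68 = 70.

68, 70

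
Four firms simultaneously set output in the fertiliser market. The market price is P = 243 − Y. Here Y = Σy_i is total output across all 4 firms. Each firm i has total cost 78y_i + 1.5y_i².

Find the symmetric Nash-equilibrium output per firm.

20.625

A representative firm's profit is π_i = y_i(243 − Y) − 78y_i − 1.5y_i², with Y = y_i + Σ_{j≠i} y_j.
First-order condition: 165 − 5y_i − Σ_{j≠i} y_j = 0.
In a symmetric equilibrium every firm chooses the same y, so Σ_{j≠i} y_j = 3y. The condition becomes 165 − 8y = 0, giving y = 165/8 = 20.625.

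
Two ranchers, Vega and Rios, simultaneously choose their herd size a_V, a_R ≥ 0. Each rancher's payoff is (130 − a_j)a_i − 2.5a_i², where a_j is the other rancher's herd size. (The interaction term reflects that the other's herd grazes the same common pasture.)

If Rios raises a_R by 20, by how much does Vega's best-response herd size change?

-4

Vega's payoff is (130 − a_R)a_V − 2.5a_V².
∂π/∂a_V = 130 − a_R − 5a_V = 0, so a_V = 26 − 0.2a_R.
The reaction-function slope is −0.2, so a 20-unit rise in a_R moves a_V by −0.2 × 20 = −4. Vega's best response falls — the actions are strategic substitutes.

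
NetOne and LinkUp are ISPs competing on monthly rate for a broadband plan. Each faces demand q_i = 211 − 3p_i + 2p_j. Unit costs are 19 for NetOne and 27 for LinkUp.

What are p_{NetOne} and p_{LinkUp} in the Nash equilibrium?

NetOne's profit: π = (p_{NetOne} − 19)(211 − 3p_{NetOne} + 2p_{LinkUp}).
∂π/∂p_{NetOne} = 268 − 6p_{NetOne} + 2p_{LinkUp} = 0 ⇒ p_{NetOne} = 134/3 + (1/3)p_{LinkUp}.
Similarly p_{LinkUp} = 146/3 + (1/3)p_{NetOne}.
Substituting the second reaction function into the first: p_{NetOne} = 134/3 + (1/3)(146/3 + (1/3)p_{NetOne}), which gives (8/9)p_{NetOne} = 548/9 ⇒ p_{NetOne} = 68.5.
Then p_{LinkUp} = 146/3 + (1/3)·68.5 = 71.5.

68.5, 71.5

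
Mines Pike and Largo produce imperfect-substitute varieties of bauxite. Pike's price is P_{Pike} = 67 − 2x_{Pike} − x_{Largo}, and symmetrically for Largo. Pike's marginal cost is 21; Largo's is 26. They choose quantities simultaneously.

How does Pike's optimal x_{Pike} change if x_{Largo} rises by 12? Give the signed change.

-3

Mine Pike's profit: π = x_{Pike}(67 − 2x_{Pike} − x_{Largo}) − 21x_{Pike}.
∂π/∂x_{Pike} = 46 − 4x_{Pike} − x_{Largo} = 0 ⇒ x_{Pike} = 11.5 − 0.25x_{Largo}.
The reaction-function slope is −0.25, so a 12-unit rise in x_{Largo} moves x_{Pike} by −0.25 × 12 = −3. Pike's best response falls — the actions are strategic substitutes.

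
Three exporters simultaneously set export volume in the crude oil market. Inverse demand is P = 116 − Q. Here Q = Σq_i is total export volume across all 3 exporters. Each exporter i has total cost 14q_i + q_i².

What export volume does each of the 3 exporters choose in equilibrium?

17

A representative exporter's profit is π_i = q_i(116 − Q) − 14q_i − q_i², with Q = q_i + Σ_{j≠i} q_j.
First-order condition: 102 − 4q_i − Σ_{j≠i} q_j = 0.
With identical exporters, set every q_j = q: then 102 − 4q − 2q = 0, i.e. q = 102/6 = 17.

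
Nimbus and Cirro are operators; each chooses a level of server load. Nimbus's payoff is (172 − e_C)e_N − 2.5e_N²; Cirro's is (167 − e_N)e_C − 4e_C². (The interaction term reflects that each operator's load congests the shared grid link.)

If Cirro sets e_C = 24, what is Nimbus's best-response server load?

29.6

Expanding Nimbus's payoff: 172e_N − e_Ce_N − 2.5e_N².
∂π/∂e_N = 172 − e_C − 5e_N = 0, so e_N = 34.4 − 0.2e_C.
At e_C = 24: e_N = 34.4 − 0.2·24 = 29.6.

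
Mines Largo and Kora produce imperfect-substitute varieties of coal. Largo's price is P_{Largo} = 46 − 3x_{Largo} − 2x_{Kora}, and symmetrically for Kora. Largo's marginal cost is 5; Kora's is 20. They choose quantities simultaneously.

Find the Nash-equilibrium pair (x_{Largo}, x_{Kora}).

6.0625, 2.3125

Mine Largo's profit: π = x_{Largo}(46 − 3x_{Largo} − 2x_{Kora}) − 5x_{Largo}.
∂π/∂x_{Largo} = 41 − 6x_{Largo} − 2x_{Kora} = 0 ⇒ x_{Largo} = 41/6 − (1/3)x_{Kora}.
Similarly x_{Kora} = 13/3 − (1/3)x_{Largo}.
Substituting the second reaction function into the first: x_{Largo} = 41/6 − (1/3)(13/3 − (1/3)x_{Largo}), which gives (8/9)x_{Largo} = 97/18 ⇒ x_{Largo} = 6.0625.
Then x_{Kora} = 13/3 − (1/3)·6.0625 = 2.3125.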